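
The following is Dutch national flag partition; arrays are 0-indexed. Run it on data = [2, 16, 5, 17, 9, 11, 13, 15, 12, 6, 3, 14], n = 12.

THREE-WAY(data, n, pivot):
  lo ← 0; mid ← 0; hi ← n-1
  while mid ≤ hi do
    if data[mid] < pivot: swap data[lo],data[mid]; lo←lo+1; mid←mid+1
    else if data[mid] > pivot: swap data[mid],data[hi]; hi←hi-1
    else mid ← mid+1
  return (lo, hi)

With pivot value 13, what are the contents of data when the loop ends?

[2, 3, 5, 6, 9, 11, 12, 13, 15, 17, 14, 16]

pivot = 13; lo=0, mid=0, hi=11
data[mid]=2<13: swap data[0],data[0]; lo=1,mid=1 → [2, 16, 5, 17, 9, 11, 13, 15, 12, 6, 3, 14]
data[mid]=16>13: swap data[1],data[11]; hi=10 → [2, 14, 5, 17, 9, 11, 13, 15, 12, 6, 3, 16]
data[mid]=14>13: swap data[1],data[10]; hi=9 → [2, 3, 5, 17, 9, 11, 13, 15, 12, 6, 14, 16]
data[mid]=3<13: swap data[1],data[1]; lo=2,mid=2 → [2, 3, 5, 17, 9, 11, 13, 15, 12, 6, 14, 16]
data[mid]=5<13: swap data[2],data[2]; lo=3,mid=3 → [2, 3, 5, 17, 9, 11, 13, 15, 12, 6, 14, 16]
data[mid]=17>13: swap data[3],data[9]; hi=8 → [2, 3, 5, 6, 9, 11, 13, 15, 12, 17, 14, 16]
data[mid]=6<13: swap data[3],data[3]; lo=4,mid=4 → [2, 3, 5, 6, 9, 11, 13, 15, 12, 17, 14, 16]
data[mid]=9<13: swap data[4],data[4]; lo=5,mid=5 → [2, 3, 5, 6, 9, 11, 13, 15, 12, 17, 14, 16]
data[mid]=11<13: swap data[5],data[5]; lo=6,mid=6 → [2, 3, 5, 6, 9, 11, 13, 15, 12, 17, 14, 16]
data[mid]=13=13: mid=7
data[mid]=15>13: swap data[7],data[8]; hi=7 → [2, 3, 5, 6, 9, 11, 13, 12, 15, 17, 14, 16]
data[mid]=12<13: swap data[6],data[7]; lo=7,mid=8 → [2, 3, 5, 6, 9, 11, 12, 13, 15, 17, 14, 16]
end: lo=7, hi=7; data = [2, 3, 5, 6, 9, 11, 12, 13, 15, 17, 14, 16]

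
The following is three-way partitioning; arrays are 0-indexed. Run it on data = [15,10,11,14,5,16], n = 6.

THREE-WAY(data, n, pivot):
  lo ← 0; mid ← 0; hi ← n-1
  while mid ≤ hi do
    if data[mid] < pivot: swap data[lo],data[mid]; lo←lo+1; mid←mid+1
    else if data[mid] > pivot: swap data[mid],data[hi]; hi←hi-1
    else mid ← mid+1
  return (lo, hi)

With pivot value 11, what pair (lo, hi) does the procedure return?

(2, 2)

pivot = 11; lo=0, mid=0, hi=5
data[mid]=15>11: swap data[0],data[5]; hi=4 → [16,10,11,14,5,15]
data[mid]=16>11: swap data[0],data[4]; hi=3 → [5,10,11,14,16,15]
data[mid]=5<11: swap data[0],data[0]; lo=1,mid=1 → [5,10,11,14,16,15]
data[mid]=10<11: swap data[1],data[1]; lo=2,mid=2 → [5,10,11,14,16,15]
data[mid]=11=11: mid=3
data[mid]=14>11: swap data[3],data[3]; hi=2 → [5,10,11,14,16,15]
end: lo=2, hi=2; data = [5,10,11,14,16,15]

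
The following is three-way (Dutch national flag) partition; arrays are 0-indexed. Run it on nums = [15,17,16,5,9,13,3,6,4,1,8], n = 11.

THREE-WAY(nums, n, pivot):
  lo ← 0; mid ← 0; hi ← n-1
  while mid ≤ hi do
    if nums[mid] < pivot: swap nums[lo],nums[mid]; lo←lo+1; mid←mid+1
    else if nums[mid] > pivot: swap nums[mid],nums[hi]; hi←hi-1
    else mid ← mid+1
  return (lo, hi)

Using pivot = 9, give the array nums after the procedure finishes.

[8,1,4,5,6,3,9,13,16,17,15]

lo=0 mid=0 hi=10
15>9: swap(0,10), hi=9 ⇒ [8,17,16,5,9,13,3,6,4,1,15]
8<9: swap(0,0), lo=1 mid=1 ⇒ [8,17,16,5,9,13,3,6,4,1,15]
17>9: swap(1,9), hi=8 ⇒ [8,1,16,5,9,13,3,6,4,17,15]
1<9: swap(1,1), lo=2 mid=2 ⇒ [8,1,16,5,9,13,3,6,4,17,15]
16>9: swap(2,8), hi=7 ⇒ [8,1,4,5,9,13,3,6,16,17,15]
4<9: swap(2,2), lo=3 mid=3 ⇒ [8,1,4,5,9,13,3,6,16,17,15]
5<9: swap(3,3), lo=4 mid=4 ⇒ [8,1,4,5,9,13,3,6,16,17,15]
9=9: mid=5
13>9: swap(5,7), hi=6 ⇒ [8,1,4,5,9,6,3,13,16,17,15]
6<9: swap(4,5), lo=5 mid=6 ⇒ [8,1,4,5,6,9,3,13,16,17,15]
3<9: swap(5,6), lo=6 mid=7 ⇒ [8,1,4,5,6,3,9,13,16,17,15]
done. lo=6 hi=6; nums=[8,1,4,5,6,3,9,13,16,17,15]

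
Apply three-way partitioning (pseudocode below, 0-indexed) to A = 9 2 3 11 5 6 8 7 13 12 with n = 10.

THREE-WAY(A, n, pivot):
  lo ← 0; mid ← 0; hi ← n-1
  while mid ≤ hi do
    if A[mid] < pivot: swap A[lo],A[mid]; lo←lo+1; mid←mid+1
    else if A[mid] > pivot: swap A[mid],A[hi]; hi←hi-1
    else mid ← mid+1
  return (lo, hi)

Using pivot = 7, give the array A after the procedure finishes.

pivot = 7; lo=0, mid=0, hi=9
A[mid]=9>7: swap A[0],A[9]; hi=8 → 12 2 3 11 5 6 8 7 13 9
A[mid]=12>7: swap A[0],A[8]; hi=7 → 13 2 3 11 5 6 8 7 12 9
A[mid]=13>7: swap A[0],A[7]; hi=6 → 7 2 3 11 5 6 8 13 12 9
A[mid]=7=7: mid=1
A[mid]=2<7: swap A[0],A[1]; lo=1,mid=2 → 2 7 3 11 5 6 8 13 12 9
A[mid]=3<7: swap A[1],A[2]; lo=2,mid=3 → 2 3 7 11 5 6 8 13 12 9
A[mid]=11>7: swap A[3],A[6]; hi=5 → 2 3 7 8 5 6 11 13 12 9
A[mid]=8>7: swap A[3],A[5]; hi=4 → 2 3 7 6 5 8 11 13 12 9
A[mid]=6<7: swap A[2],A[3]; lo=3,mid=4 → 2 3 6 7 5 8 11 13 12 9
A[mid]=5<7: swap A[3],A[4]; lo=4,mid=5 → 2 3 6 5 7 8 11 13 12 9
end: lo=4, hi=4; A = 2 3 6 5 7 8 11 13 12 9

2 3 6 5 7 8 11 13 12 9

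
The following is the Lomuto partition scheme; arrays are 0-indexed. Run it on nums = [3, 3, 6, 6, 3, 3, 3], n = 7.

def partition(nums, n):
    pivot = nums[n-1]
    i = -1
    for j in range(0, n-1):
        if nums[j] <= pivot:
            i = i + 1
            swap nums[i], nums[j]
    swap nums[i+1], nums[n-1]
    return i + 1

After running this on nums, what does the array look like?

[3, 3, 3, 3, 3, 6, 6]

pivot=3, i=-1
j=0: 3≤3, i=0, swap(0,0) ⇒ [3, 3, 6, 6, 3, 3, 3]
j=1: 3≤3, i=1, swap(1,1) ⇒ [3, 3, 6, 6, 3, 3, 3]
j=2: 6>3, skip
j=3: 6>3, skip
j=4: 3≤3, i=2, swap(2,4) ⇒ [3, 3, 3, 6, 6, 3, 3]
j=5: 3≤3, i=3, swap(3,5) ⇒ [3, 3, 3, 3, 6, 6, 3]
swap(4,6) ⇒ [3, 3, 3, 3, 3, 6, 6]; return 4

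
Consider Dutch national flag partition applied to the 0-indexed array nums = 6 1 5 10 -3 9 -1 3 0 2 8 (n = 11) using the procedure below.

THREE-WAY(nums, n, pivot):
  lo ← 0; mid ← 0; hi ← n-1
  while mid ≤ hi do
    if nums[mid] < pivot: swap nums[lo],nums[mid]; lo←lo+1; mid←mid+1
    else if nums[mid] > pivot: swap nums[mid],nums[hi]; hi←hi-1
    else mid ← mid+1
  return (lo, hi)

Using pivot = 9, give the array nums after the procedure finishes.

6 1 5 8 -3 -1 3 0 2 9 10

lo=0 mid=0 hi=10
6<9: swap(0,0), lo=1 mid=1 ⇒ 6 1 5 10 -3 9 -1 3 0 2 8
1<9: swap(1,1), lo=2 mid=2 ⇒ 6 1 5 10 -3 9 -1 3 0 2 8
5<9: swap(2,2), lo=3 mid=3 ⇒ 6 1 5 10 -3 9 -1 3 0 2 8
10>9: swap(3,10), hi=9 ⇒ 6 1 5 8 -3 9 -1 3 0 2 10
8<9: swap(3,3), lo=4 mid=4 ⇒ 6 1 5 8 -3 9 -1 3 0 2 10
-3<9: swap(4,4), lo=5 mid=5 ⇒ 6 1 5 8 -3 9 -1 3 0 2 10
9=9: mid=6
-1<9: swap(5,6), lo=6 mid=7 ⇒ 6 1 5 8 -3 -1 9 3 0 2 10
3<9: swap(6,7), lo=7 mid=8 ⇒ 6 1 5 8 -3 -1 3 9 0 2 10
0<9: swap(7,8), lo=8 mid=9 ⇒ 6 1 5 8 -3 -1 3 0 9 2 10
2<9: swap(8,9), lo=9 mid=10 ⇒ 6 1 5 8 -3 -1 3 0 2 9 10
done. lo=9 hi=9; nums=6 1 5 8 -3 -1 3 0 2 9 10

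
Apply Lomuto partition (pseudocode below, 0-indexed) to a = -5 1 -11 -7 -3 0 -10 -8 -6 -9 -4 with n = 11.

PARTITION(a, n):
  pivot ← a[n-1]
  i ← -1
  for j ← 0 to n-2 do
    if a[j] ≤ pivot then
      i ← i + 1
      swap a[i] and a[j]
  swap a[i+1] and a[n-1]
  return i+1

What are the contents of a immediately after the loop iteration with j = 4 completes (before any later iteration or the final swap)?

pivot=-4, i=-1
j=0: -5≤-4, i=0, swap(0,0) ⇒ -5 1 -11 -7 -3 0 -10 -8 -6 -9 -4
j=1: 1>-4, skip
j=2: -11≤-4, i=1, swap(1,2) ⇒ -5 -11 1 -7 -3 0 -10 -8 -6 -9 -4
j=3: -7≤-4, i=2, swap(2,3) ⇒ -5 -11 -7 1 -3 0 -10 -8 -6 -9 -4
j=4: -3>-4, skip
(after j=4) a = -5 -11 -7 1 -3 0 -10 -8 -6 -9 -4

-5 -11 -7 1 -3 0 -10 -8 -6 -9 -4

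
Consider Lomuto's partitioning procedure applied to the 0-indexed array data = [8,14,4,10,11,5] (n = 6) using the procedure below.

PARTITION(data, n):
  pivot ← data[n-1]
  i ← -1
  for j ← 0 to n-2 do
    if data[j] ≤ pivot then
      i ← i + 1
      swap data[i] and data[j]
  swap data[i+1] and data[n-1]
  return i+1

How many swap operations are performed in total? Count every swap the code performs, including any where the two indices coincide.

pivot=5, i=-1
j=0: 8>5, skip
j=1: 14>5, skip
j=2: 4≤5, i=0, swap(0,2) ⇒ [4,14,8,10,11,5]
j=3: 10>5, skip
j=4: 11>5, skip
swap(1,5) ⇒ [4,5,8,10,11,14]; return 1

2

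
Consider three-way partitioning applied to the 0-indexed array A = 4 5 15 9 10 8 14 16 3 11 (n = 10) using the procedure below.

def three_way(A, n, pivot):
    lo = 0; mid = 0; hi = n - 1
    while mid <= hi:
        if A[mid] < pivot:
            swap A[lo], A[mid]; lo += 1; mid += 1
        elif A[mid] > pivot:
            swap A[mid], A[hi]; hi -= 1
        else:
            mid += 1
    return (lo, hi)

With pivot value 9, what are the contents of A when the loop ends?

4 5 3 8 9 14 16 10 11 15

lo=0 mid=0 hi=9
4<9: swap(0,0), lo=1 mid=1 ⇒ 4 5 15 9 10 8 14 16 3 11
5<9: swap(1,1), lo=2 mid=2 ⇒ 4 5 15 9 10 8 14 16 3 11
15>9: swap(2,9), hi=8 ⇒ 4 5 11 9 10 8 14 16 3 15
11>9: swap(2,8), hi=7 ⇒ 4 5 3 9 10 8 14 16 11 15
3<9: swap(2,2), lo=3 mid=3 ⇒ 4 5 3 9 10 8 14 16 11 15
9=9: mid=4
10>9: swap(4,7), hi=6 ⇒ 4 5 3 9 16 8 14 10 11 15
16>9: swap(4,6), hi=5 ⇒ 4 5 3 9 14 8 16 10 11 15
14>9: swap(4,5), hi=4 ⇒ 4 5 3 9 8 14 16 10 11 15
8<9: swap(3,4), lo=4 mid=5 ⇒ 4 5 3 8 9 14 16 10 11 15
done. lo=4 hi=4; A=4 5 3 8 9 14 16 10 11 15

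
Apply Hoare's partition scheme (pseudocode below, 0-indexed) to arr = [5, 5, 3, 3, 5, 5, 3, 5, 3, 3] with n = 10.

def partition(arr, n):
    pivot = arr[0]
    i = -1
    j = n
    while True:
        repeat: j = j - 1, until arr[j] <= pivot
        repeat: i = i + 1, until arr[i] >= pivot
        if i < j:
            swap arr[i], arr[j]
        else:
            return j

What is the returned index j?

5

pivot=5
j stops at 9 (3), i stops at 0 (5); swap ⇒ [3, 5, 3, 3, 5, 5, 3, 5, 3, 5]
j stops at 8 (3), i stops at 1 (5); swap ⇒ [3, 3, 3, 3, 5, 5, 3, 5, 5, 5]
j stops at 7 (5), i stops at 4 (5); swap ⇒ [3, 3, 3, 3, 5, 5, 3, 5, 5, 5]
j stops at 6 (3), i stops at 5 (5); swap ⇒ [3, 3, 3, 3, 5, 3, 5, 5, 5, 5]
j stops at 5, i stops at 6; i≥j ⇒ return 5. arr=[3, 3, 3, 3, 5, 3, 5, 5, 5, 5]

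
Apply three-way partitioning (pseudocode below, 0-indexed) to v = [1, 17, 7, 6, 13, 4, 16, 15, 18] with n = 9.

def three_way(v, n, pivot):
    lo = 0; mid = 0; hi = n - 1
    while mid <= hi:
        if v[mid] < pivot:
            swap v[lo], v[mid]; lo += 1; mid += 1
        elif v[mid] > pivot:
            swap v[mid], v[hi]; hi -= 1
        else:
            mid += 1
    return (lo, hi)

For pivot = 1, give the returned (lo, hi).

(0, 0)

lo=0 mid=0 hi=8
1=1: mid=1
17>1: swap(1,8), hi=7 ⇒ [1, 18, 7, 6, 13, 4, 16, 15, 17]
18>1: swap(1,7), hi=6 ⇒ [1, 15, 7, 6, 13, 4, 16, 18, 17]
15>1: swap(1,6), hi=5 ⇒ [1, 16, 7, 6, 13, 4, 15, 18, 17]
16>1: swap(1,5), hi=4 ⇒ [1, 4, 7, 6, 13, 16, 15, 18, 17]
4>1: swap(1,4), hi=3 ⇒ [1, 13, 7, 6, 4, 16, 15, 18, 17]
13>1: swap(1,3), hi=2 ⇒ [1, 6, 7, 13, 4, 16, 15, 18, 17]
6>1: swap(1,2), hi=1 ⇒ [1, 7, 6, 13, 4, 16, 15, 18, 17]
7>1: swap(1,1), hi=0 ⇒ [1, 7, 6, 13, 4, 16, 15, 18, 17]
done. lo=0 hi=0; v=[1, 7, 6, 13, 4, 16, 15, 18, 17]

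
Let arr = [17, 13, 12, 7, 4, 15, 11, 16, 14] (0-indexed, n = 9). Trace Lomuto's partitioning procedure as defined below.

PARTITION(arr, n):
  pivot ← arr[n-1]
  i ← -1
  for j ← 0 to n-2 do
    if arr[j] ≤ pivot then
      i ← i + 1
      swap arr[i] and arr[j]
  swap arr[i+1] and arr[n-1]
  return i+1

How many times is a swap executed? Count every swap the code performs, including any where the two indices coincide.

pivot = arr[8] = 14; i = -1
j=0: arr[0]=17 > 14 → no swap
j=1: arr[1]=13 ≤ 14 → i=0, swap arr[0],arr[1] → [13, 17, 12, 7, 4, 15, 11, 16, 14]
j=2: arr[2]=12 ≤ 14 → i=1, swap arr[1],arr[2] → [13, 12, 17, 7, 4, 15, 11, 16, 14]
j=3: arr[3]=7 ≤ 14 → i=2, swap arr[2],arr[3] → [13, 12, 7, 17, 4, 15, 11, 16, 14]
j=4: arr[4]=4 ≤ 14 → i=3, swap arr[3],arr[4] → [13, 12, 7, 4, 17, 15, 11, 16, 14]
j=5: arr[5]=15 > 14 → no swap
j=6: arr[6]=11 ≤ 14 → i=4, swap arr[4],arr[6] → [13, 12, 7, 4, 11, 15, 17, 16, 14]
j=7: arr[7]=16 > 14 → no swap
final swap arr[5],arr[8] → [13, 12, 7, 4, 11, 14, 17, 16, 15]; return 5

6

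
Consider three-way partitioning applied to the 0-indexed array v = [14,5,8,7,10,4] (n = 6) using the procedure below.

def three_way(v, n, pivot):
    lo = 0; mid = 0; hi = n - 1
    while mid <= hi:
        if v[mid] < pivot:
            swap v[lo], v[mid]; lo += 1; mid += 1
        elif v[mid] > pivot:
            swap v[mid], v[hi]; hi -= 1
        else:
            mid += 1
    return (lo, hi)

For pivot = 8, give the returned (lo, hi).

(3, 3)

pivot = 8; lo=0, mid=0, hi=5
v[mid]=14>8: swap v[0],v[5]; hi=4 → [4,5,8,7,10,14]
v[mid]=4<8: swap v[0],v[0]; lo=1,mid=1 → [4,5,8,7,10,14]
v[mid]=5<8: swap v[1],v[1]; lo=2,mid=2 → [4,5,8,7,10,14]
v[mid]=8=8: mid=3
v[mid]=7<8: swap v[2],v[3]; lo=3,mid=4 → [4,5,7,8,10,14]
v[mid]=10>8: swap v[4],v[4]; hi=3 → [4,5,7,8,10,14]
end: lo=3, hi=3; v = [4,5,7,8,10,14]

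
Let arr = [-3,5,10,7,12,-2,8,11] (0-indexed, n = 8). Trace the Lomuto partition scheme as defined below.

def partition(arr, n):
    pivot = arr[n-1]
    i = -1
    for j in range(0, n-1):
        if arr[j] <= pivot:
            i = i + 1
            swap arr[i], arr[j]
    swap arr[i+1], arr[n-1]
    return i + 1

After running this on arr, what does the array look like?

[-3,5,10,7,-2,8,11,12]

pivot=11, i=-1
j=0: -3≤11, i=0, swap(0,0) ⇒ [-3,5,10,7,12,-2,8,11]
j=1: 5≤11, i=1, swap(1,1) ⇒ [-3,5,10,7,12,-2,8,11]
j=2: 10≤11, i=2, swap(2,2) ⇒ [-3,5,10,7,12,-2,8,11]
j=3: 7≤11, i=3, swap(3,3) ⇒ [-3,5,10,7,12,-2,8,11]
j=4: 12>11, skip
j=5: -2≤11, i=4, swap(4,5) ⇒ [-3,5,10,7,-2,12,8,11]
j=6: 8≤11, i=5, swap(5,6) ⇒ [-3,5,10,7,-2,8,12,11]
swap(6,7) ⇒ [-3,5,10,7,-2,8,11,12]; return 6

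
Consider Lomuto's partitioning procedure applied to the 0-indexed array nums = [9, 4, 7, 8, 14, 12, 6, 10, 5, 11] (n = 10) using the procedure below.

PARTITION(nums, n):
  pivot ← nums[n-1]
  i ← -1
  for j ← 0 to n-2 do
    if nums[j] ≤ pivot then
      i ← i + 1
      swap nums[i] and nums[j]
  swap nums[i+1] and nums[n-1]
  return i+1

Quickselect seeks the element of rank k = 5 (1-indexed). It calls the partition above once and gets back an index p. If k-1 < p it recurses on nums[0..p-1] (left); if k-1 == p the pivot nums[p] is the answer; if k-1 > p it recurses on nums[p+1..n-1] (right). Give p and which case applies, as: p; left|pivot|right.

7; left

pivot=11, i=-1
j=0: 9≤11, i=0, swap(0,0) ⇒ [9, 4, 7, 8, 14, 12, 6, 10, 5, 11]
j=1: 4≤11, i=1, swap(1,1) ⇒ [9, 4, 7, 8, 14, 12, 6, 10, 5, 11]
j=2: 7≤11, i=2, swap(2,2) ⇒ [9, 4, 7, 8, 14, 12, 6, 10, 5, 11]
j=3: 8≤11, i=3, swap(3,3) ⇒ [9, 4, 7, 8, 14, 12, 6, 10, 5, 11]
j=4: 14>11, skip
j=5: 12>11, skip
j=6: 6≤11, i=4, swap(4,6) ⇒ [9, 4, 7, 8, 6, 12, 14, 10, 5, 11]
j=7: 10≤11, i=5, swap(5,7) ⇒ [9, 4, 7, 8, 6, 10, 14, 12, 5, 11]
j=8: 5≤11, i=6, swap(6,8) ⇒ [9, 4, 7, 8, 6, 10, 5, 12, 14, 11]
swap(7,9) ⇒ [9, 4, 7, 8, 6, 10, 5, 11, 14, 12]; return 7
p = 7; k-1 = 4 < 7 ⇒ left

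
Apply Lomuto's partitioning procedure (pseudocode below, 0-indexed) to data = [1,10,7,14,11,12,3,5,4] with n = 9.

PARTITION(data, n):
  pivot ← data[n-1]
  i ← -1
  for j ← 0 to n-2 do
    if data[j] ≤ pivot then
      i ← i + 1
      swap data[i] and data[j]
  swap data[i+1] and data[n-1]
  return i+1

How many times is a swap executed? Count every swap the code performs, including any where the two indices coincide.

pivot=4, i=-1
j=0: 1≤4, i=0, swap(0,0) ⇒ [1,10,7,14,11,12,3,5,4]
j=1: 10>4, skip
j=2: 7>4, skip
j=3: 14>4, skip
j=4: 11>4, skip
j=5: 12>4, skip
j=6: 3≤4, i=1, swap(1,6) ⇒ [1,3,7,14,11,12,10,5,4]
j=7: 5>4, skip
swap(2,8) ⇒ [1,3,4,14,11,12,10,5,7]; return 2

3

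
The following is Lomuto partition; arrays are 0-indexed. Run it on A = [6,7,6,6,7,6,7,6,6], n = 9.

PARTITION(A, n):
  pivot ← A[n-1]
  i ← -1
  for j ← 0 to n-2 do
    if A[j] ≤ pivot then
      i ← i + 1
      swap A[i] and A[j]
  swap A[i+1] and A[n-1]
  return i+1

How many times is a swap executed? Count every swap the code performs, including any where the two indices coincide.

pivot = A[8] = 6; i = -1
j=0: A[0]=6 ≤ 6 → i=0, swap A[0],A[0] (no change) → [6,7,6,6,7,6,7,6,6]
j=1: A[1]=7 > 6 → no swap
j=2: A[2]=6 ≤ 6 → i=1, swap A[1],A[2] → [6,6,7,6,7,6,7,6,6]
j=3: A[3]=6 ≤ 6 → i=2, swap A[2],A[3] → [6,6,6,7,7,6,7,6,6]
j=4: A[4]=7 > 6 → no swap
j=5: A[5]=6 ≤ 6 → i=3, swap A[3],A[5] → [6,6,6,6,7,7,7,6,6]
j=6: A[6]=7 > 6 → no swap
j=7: A[7]=6 ≤ 6 → i=4, swap A[4],A[7] → [6,6,6,6,6,7,7,7,6]
final swap A[5],A[8] → [6,6,6,6,6,6,7,7,7]; return 5

6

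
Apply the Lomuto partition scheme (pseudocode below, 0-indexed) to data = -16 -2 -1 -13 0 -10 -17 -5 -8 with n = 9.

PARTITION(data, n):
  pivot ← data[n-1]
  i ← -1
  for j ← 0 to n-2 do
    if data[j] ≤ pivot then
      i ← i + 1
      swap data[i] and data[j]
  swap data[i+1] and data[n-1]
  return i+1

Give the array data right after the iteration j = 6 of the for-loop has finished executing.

-16 -13 -10 -17 0 -1 -2 -5 -8

pivot=-8, i=-1
j=0: -16≤-8, i=0, swap(0,0) ⇒ -16 -2 -1 -13 0 -10 -17 -5 -8
j=1: -2>-8, skip
j=2: -1>-8, skip
j=3: -13≤-8, i=1, swap(1,3) ⇒ -16 -13 -1 -2 0 -10 -17 -5 -8
j=4: 0>-8, skip
j=5: -10≤-8, i=2, swap(2,5) ⇒ -16 -13 -10 -2 0 -1 -17 -5 -8
j=6: -17≤-8, i=3, swap(3,6) ⇒ -16 -13 -10 -17 0 -1 -2 -5 -8
(after j=6) data = -16 -13 -10 -17 0 -1 -2 -5 -8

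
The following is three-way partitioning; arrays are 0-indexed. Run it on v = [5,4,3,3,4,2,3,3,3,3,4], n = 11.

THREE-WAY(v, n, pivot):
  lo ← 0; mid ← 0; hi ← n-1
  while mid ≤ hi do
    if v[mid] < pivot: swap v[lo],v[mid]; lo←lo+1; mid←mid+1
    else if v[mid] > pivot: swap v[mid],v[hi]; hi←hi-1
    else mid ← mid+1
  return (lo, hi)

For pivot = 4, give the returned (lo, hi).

(7, 9)

pivot = 4; lo=0, mid=0, hi=10
v[mid]=5>4: swap v[0],v[10]; hi=9 → [4,4,3,3,4,2,3,3,3,3,5]
v[mid]=4=4: mid=1
v[mid]=4=4: mid=2
v[mid]=3<4: swap v[0],v[2]; lo=1,mid=3 → [3,4,4,3,4,2,3,3,3,3,5]
v[mid]=3<4: swap v[1],v[3]; lo=2,mid=4 → [3,3,4,4,4,2,3,3,3,3,5]
v[mid]=4=4: mid=5
v[mid]=2<4: swap v[2],v[5]; lo=3,mid=6 → [3,3,2,4,4,4,3,3,3,3,5]
v[mid]=3<4: swap v[3],v[6]; lo=4,mid=7 → [3,3,2,3,4,4,4,3,3,3,5]
v[mid]=3<4: swap v[4],v[7]; lo=5,mid=8 → [3,3,2,3,3,4,4,4,3,3,5]
v[mid]=3<4: swap v[5],v[8]; lo=6,mid=9 → [3,3,2,3,3,3,4,4,4,3,5]
v[mid]=3<4: swap v[6],v[9]; lo=7,mid=10 → [3,3,2,3,3,3,3,4,4,4,5]
end: lo=7, hi=9; v = [3,3,2,3,3,3,3,4,4,4,5]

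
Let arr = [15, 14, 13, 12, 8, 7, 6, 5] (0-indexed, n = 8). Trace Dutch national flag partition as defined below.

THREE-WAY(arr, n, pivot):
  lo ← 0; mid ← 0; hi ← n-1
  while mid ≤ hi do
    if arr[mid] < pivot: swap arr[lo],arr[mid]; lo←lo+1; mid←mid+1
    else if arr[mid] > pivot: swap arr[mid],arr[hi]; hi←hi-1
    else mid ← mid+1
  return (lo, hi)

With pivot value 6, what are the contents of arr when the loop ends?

lo=0 mid=0 hi=7
15>6: swap(0,7), hi=6 ⇒ [5, 14, 13, 12, 8, 7, 6, 15]
5<6: swap(0,0), lo=1 mid=1 ⇒ [5, 14, 13, 12, 8, 7, 6, 15]
14>6: swap(1,6), hi=5 ⇒ [5, 6, 13, 12, 8, 7, 14, 15]
6=6: mid=2
13>6: swap(2,5), hi=4 ⇒ [5, 6, 7, 12, 8, 13, 14, 15]
7>6: swap(2,4), hi=3 ⇒ [5, 6, 8, 12, 7, 13, 14, 15]
8>6: swap(2,3), hi=2 ⇒ [5, 6, 12, 8, 7, 13, 14, 15]
12>6: swap(2,2), hi=1 ⇒ [5, 6, 12, 8, 7, 13, 14, 15]
done. lo=1 hi=1; arr=[5, 6, 12, 8, 7, 13, 14, 15]

[5, 6, 12, 8, 7, 13, 14, 15]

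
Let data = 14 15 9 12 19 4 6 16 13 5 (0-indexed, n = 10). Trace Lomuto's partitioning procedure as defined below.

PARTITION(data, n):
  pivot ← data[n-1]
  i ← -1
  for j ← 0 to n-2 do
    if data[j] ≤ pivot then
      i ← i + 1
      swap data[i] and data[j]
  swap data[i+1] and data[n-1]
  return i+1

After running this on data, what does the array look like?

4 5 9 12 19 14 6 16 13 15

pivot=5, i=-1
j=0: 14>5, skip
j=1: 15>5, skip
j=2: 9>5, skip
j=3: 12>5, skip
j=4: 19>5, skip
j=5: 4≤5, i=0, swap(0,5) ⇒ 4 15 9 12 19 14 6 16 13 5
j=6: 6>5, skip
j=7: 16>5, skip
j=8: 13>5, skip
swap(1,9) ⇒ 4 5 9 12 19 14 6 16 13 15; return 1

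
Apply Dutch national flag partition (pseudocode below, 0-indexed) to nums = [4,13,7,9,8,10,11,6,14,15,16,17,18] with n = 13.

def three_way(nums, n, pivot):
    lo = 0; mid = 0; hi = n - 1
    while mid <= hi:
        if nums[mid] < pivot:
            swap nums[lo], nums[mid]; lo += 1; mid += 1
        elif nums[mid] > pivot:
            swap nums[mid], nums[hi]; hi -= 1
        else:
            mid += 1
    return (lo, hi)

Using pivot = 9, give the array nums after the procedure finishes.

lo=0 mid=0 hi=12
4<9: swap(0,0), lo=1 mid=1 ⇒ [4,13,7,9,8,10,11,6,14,15,16,17,18]
13>9: swap(1,12), hi=11 ⇒ [4,18,7,9,8,10,11,6,14,15,16,17,13]
18>9: swap(1,11), hi=10 ⇒ [4,17,7,9,8,10,11,6,14,15,16,18,13]
17>9: swap(1,10), hi=9 ⇒ [4,16,7,9,8,10,11,6,14,15,17,18,13]
16>9: swap(1,9), hi=8 ⇒ [4,15,7,9,8,10,11,6,14,16,17,18,13]
15>9: swap(1,8), hi=7 ⇒ [4,14,7,9,8,10,11,6,15,16,17,18,13]
14>9: swap(1,7), hi=6 ⇒ [4,6,7,9,8,10,11,14,15,16,17,18,13]
6<9: swap(1,1), lo=2 mid=2 ⇒ [4,6,7,9,8,10,11,14,15,16,17,18,13]
7<9: swap(2,2), lo=3 mid=3 ⇒ [4,6,7,9,8,10,11,14,15,16,17,18,13]
9=9: mid=4
8<9: swap(3,4), lo=4 mid=5 ⇒ [4,6,7,8,9,10,11,14,15,16,17,18,13]
10>9: swap(5,6), hi=5 ⇒ [4,6,7,8,9,11,10,14,15,16,17,18,13]
11>9: swap(5,5), hi=4 ⇒ [4,6,7,8,9,11,10,14,15,16,17,18,13]
done. lo=4 hi=4; nums=[4,6,7,8,9,11,10,14,15,16,17,18,13]

[4,6,7,8,9,11,10,14,15,16,17,18,13]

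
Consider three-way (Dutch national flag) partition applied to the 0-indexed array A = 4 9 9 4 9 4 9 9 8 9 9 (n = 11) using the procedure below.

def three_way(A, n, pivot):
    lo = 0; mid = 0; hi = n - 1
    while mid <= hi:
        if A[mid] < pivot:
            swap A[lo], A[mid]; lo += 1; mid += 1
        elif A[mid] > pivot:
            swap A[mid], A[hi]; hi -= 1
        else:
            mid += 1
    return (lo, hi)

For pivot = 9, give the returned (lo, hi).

(4, 10)

pivot = 9; lo=0, mid=0, hi=10
A[mid]=4<9: swap A[0],A[0]; lo=1,mid=1 → 4 9 9 4 9 4 9 9 8 9 9
A[mid]=9=9: mid=2
A[mid]=9=9: mid=3
A[mid]=4<9: swap A[1],A[3]; lo=2,mid=4 → 4 4 9 9 9 4 9 9 8 9 9
A[mid]=9=9: mid=5
A[mid]=4<9: swap A[2],A[5]; lo=3,mid=6 → 4 4 4 9 9 9 9 9 8 9 9
A[mid]=9=9: mid=7
A[mid]=9=9: mid=8
A[mid]=8<9: swap A[3],A[8]; lo=4,mid=9 → 4 4 4 8 9 9 9 9 9 9 9
A[mid]=9=9: mid=10
A[mid]=9=9: mid=11
end: lo=4, hi=10; A = 4 4 4 8 9 9 9 9 9 9 9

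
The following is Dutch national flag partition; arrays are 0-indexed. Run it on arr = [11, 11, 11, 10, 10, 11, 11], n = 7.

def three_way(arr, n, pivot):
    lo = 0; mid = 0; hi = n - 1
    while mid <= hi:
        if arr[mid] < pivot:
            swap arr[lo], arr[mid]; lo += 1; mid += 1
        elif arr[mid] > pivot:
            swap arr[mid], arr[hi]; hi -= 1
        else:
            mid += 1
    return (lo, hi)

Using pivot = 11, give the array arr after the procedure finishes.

[10, 10, 11, 11, 11, 11, 11]

pivot = 11; lo=0, mid=0, hi=6
arr[mid]=11=11: mid=1
arr[mid]=11=11: mid=2
arr[mid]=11=11: mid=3
arr[mid]=10<11: swap arr[0],arr[3]; lo=1,mid=4 → [10, 11, 11, 11, 10, 11, 11]
arr[mid]=10<11: swap arr[1],arr[4]; lo=2,mid=5 → [10, 10, 11, 11, 11, 11, 11]
arr[mid]=11=11: mid=6
arr[mid]=11=11: mid=7
end: lo=2, hi=6; arr = [10, 10, 11, 11, 11, 11, 11]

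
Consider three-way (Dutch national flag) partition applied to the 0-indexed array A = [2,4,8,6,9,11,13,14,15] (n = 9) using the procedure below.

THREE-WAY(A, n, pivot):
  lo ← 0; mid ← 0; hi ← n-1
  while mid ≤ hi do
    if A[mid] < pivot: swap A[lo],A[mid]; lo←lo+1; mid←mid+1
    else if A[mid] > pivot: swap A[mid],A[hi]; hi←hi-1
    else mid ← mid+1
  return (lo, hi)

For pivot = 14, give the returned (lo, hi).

(7, 7)

pivot = 14; lo=0, mid=0, hi=8
A[mid]=2<14: swap A[0],A[0]; lo=1,mid=1 → [2,4,8,6,9,11,13,14,15]
A[mid]=4<14: swap A[1],A[1]; lo=2,mid=2 → [2,4,8,6,9,11,13,14,15]
A[mid]=8<14: swap A[2],A[2]; lo=3,mid=3 → [2,4,8,6,9,11,13,14,15]
A[mid]=6<14: swap A[3],A[3]; lo=4,mid=4 → [2,4,8,6,9,11,13,14,15]
A[mid]=9<14: swap A[4],A[4]; lo=5,mid=5 → [2,4,8,6,9,11,13,14,15]
A[mid]=11<14: swap A[5],A[5]; lo=6,mid=6 → [2,4,8,6,9,11,13,14,15]
A[mid]=13<14: swap A[6],A[6]; lo=7,mid=7 → [2,4,8,6,9,11,13,14,15]
A[mid]=14=14: mid=8
A[mid]=15>14: swap A[8],A[8]; hi=7 → [2,4,8,6,9,11,13,14,15]
end: lo=7, hi=7; A = [2,4,8,6,9,11,13,14,15]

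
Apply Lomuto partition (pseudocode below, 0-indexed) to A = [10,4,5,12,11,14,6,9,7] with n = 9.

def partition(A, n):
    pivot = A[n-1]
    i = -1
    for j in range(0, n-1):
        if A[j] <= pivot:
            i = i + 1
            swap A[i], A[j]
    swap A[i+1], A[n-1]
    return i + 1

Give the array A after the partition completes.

[4,5,6,7,11,14,10,9,12]

pivot=7, i=-1
j=0: 10>7, skip
j=1: 4≤7, i=0, swap(0,1) ⇒ [4,10,5,12,11,14,6,9,7]
j=2: 5≤7, i=1, swap(1,2) ⇒ [4,5,10,12,11,14,6,9,7]
j=3: 12>7, skip
j=4: 11>7, skip
j=5: 14>7, skip
j=6: 6≤7, i=2, swap(2,6) ⇒ [4,5,6,12,11,14,10,9,7]
j=7: 9>7, skip
swap(3,8) ⇒ [4,5,6,7,11,14,10,9,12]; return 3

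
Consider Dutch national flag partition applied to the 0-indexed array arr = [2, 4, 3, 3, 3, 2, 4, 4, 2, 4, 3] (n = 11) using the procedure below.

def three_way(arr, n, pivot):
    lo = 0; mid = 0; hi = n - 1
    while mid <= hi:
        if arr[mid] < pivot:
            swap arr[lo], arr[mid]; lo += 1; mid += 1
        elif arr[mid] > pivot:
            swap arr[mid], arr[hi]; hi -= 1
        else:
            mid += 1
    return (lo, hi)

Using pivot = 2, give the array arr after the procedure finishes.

lo=0 mid=0 hi=10
2=2: mid=1
4>2: swap(1,10), hi=9 ⇒ [2, 3, 3, 3, 3, 2, 4, 4, 2, 4, 4]
3>2: swap(1,9), hi=8 ⇒ [2, 4, 3, 3, 3, 2, 4, 4, 2, 3, 4]
4>2: swap(1,8), hi=7 ⇒ [2, 2, 3, 3, 3, 2, 4, 4, 4, 3, 4]
2=2: mid=2
3>2: swap(2,7), hi=6 ⇒ [2, 2, 4, 3, 3, 2, 4, 3, 4, 3, 4]
4>2: swap(2,6), hi=5 ⇒ [2, 2, 4, 3, 3, 2, 4, 3, 4, 3, 4]
4>2: swap(2,5), hi=4 ⇒ [2, 2, 2, 3, 3, 4, 4, 3, 4, 3, 4]
2=2: mid=3
3>2: swap(3,4), hi=3 ⇒ [2, 2, 2, 3, 3, 4, 4, 3, 4, 3, 4]
3>2: swap(3,3), hi=2 ⇒ [2, 2, 2, 3, 3, 4, 4, 3, 4, 3, 4]
done. lo=0 hi=2; arr=[2, 2, 2, 3, 3, 4, 4, 3, 4, 3, 4]

[2, 2, 2, 3, 3, 4, 4, 3, 4, 3, 4]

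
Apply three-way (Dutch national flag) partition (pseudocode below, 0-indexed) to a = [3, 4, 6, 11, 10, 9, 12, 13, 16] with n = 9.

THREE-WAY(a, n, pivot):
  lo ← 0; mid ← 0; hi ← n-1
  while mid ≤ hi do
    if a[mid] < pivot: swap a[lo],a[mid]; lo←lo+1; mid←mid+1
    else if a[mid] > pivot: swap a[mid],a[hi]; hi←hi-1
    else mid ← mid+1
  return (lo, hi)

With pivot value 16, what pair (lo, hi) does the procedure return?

(8, 8)

lo=0 mid=0 hi=8
3<16: swap(0,0), lo=1 mid=1 ⇒ [3, 4, 6, 11, 10, 9, 12, 13, 16]
4<16: swap(1,1), lo=2 mid=2 ⇒ [3, 4, 6, 11, 10, 9, 12, 13, 16]
6<16: swap(2,2), lo=3 mid=3 ⇒ [3, 4, 6, 11, 10, 9, 12, 13, 16]
11<16: swap(3,3), lo=4 mid=4 ⇒ [3, 4, 6, 11, 10, 9, 12, 13, 16]
10<16: swap(4,4), lo=5 mid=5 ⇒ [3, 4, 6, 11, 10, 9, 12, 13, 16]
9<16: swap(5,5), lo=6 mid=6 ⇒ [3, 4, 6, 11, 10, 9, 12, 13, 16]
12<16: swap(6,6), lo=7 mid=7 ⇒ [3, 4, 6, 11, 10, 9, 12, 13, 16]
13<16: swap(7,7), lo=8 mid=8 ⇒ [3, 4, 6, 11, 10, 9, 12, 13, 16]
16=16: mid=9
done. lo=8 hi=8; a=[3, 4, 6, 11, 10, 9, 12, 13, 16]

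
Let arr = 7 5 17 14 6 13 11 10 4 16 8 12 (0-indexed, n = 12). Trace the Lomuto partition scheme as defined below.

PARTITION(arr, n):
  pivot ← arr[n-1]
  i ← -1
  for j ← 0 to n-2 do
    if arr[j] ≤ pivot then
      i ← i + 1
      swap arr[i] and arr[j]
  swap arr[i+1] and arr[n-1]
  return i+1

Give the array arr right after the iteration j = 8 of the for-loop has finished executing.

pivot=12, i=-1
j=0: 7≤12, i=0, swap(0,0) ⇒ 7 5 17 14 6 13 11 10 4 16 8 12
j=1: 5≤12, i=1, swap(1,1) ⇒ 7 5 17 14 6 13 11 10 4 16 8 12
j=2: 17>12, skip
j=3: 14>12, skip
j=4: 6≤12, i=2, swap(2,4) ⇒ 7 5 6 14 17 13 11 10 4 16 8 12
j=5: 13>12, skip
j=6: 11≤12, i=3, swap(3,6) ⇒ 7 5 6 11 17 13 14 10 4 16 8 12
j=7: 10≤12, i=4, swap(4,7) ⇒ 7 5 6 11 10 13 14 17 4 16 8 12
j=8: 4≤12, i=5, swap(5,8) ⇒ 7 5 6 11 10 4 14 17 13 16 8 12
(after j=8) arr = 7 5 6 11 10 4 14 17 13 16 8 12

7 5 6 11 10 4 14 17 13 16 8 12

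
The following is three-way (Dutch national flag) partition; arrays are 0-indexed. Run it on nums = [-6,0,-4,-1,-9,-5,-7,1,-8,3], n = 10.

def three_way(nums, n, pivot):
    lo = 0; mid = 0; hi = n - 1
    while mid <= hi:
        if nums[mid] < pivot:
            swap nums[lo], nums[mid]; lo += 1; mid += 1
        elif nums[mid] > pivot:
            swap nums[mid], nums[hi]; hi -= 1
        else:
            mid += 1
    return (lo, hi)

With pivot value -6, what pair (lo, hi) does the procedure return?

lo=0 mid=0 hi=9
-6=-6: mid=1
0>-6: swap(1,9), hi=8 ⇒ [-6,3,-4,-1,-9,-5,-7,1,-8,0]
3>-6: swap(1,8), hi=7 ⇒ [-6,-8,-4,-1,-9,-5,-7,1,3,0]
-8<-6: swap(0,1), lo=1 mid=2 ⇒ [-8,-6,-4,-1,-9,-5,-7,1,3,0]
-4>-6: swap(2,7), hi=6 ⇒ [-8,-6,1,-1,-9,-5,-7,-4,3,0]
1>-6: swap(2,6), hi=5 ⇒ [-8,-6,-7,-1,-9,-5,1,-4,3,0]
-7<-6: swap(1,2), lo=2 mid=3 ⇒ [-8,-7,-6,-1,-9,-5,1,-4,3,0]
-1>-6: swap(3,5), hi=4 ⇒ [-8,-7,-6,-5,-9,-1,1,-4,3,0]
-5>-6: swap(3,4), hi=3 ⇒ [-8,-7,-6,-9,-5,-1,1,-4,3,0]
-9<-6: swap(2,3), lo=3 mid=4 ⇒ [-8,-7,-9,-6,-5,-1,1,-4,3,0]
done. lo=3 hi=3; nums=[-8,-7,-9,-6,-5,-1,1,-4,3,0]

(3, 3)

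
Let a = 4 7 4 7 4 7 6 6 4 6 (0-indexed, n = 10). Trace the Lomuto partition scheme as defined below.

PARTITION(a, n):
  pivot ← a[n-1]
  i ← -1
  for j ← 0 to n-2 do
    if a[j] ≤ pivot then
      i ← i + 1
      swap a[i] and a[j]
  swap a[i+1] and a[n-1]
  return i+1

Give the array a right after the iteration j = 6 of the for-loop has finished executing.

4 4 4 6 7 7 7 6 4 6

pivot = a[9] = 6; i = -1
j=0: a[0]=4 ≤ 6 → i=0, swap a[0],a[0] (no change) → 4 7 4 7 4 7 6 6 4 6
j=1: a[1]=7 > 6 → no swap
j=2: a[2]=4 ≤ 6 → i=1, swap a[1],a[2] → 4 4 7 7 4 7 6 6 4 6
j=3: a[3]=7 > 6 → no swap
j=4: a[4]=4 ≤ 6 → i=2, swap a[2],a[4] → 4 4 4 7 7 7 6 6 4 6
j=5: a[5]=7 > 6 → no swap
j=6: a[6]=6 ≤ 6 → i=3, swap a[3],a[6] → 4 4 4 6 7 7 7 6 4 6
(after j=6) a = 4 4 4 6 7 7 7 6 4 6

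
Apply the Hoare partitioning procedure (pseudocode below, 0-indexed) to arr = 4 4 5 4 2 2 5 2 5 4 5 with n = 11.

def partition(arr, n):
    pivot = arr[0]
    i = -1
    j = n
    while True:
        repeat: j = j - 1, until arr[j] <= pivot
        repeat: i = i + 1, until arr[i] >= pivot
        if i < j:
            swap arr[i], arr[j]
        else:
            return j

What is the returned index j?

3

pivot = arr[0] = 4; i = -1, j = 11
j→9 (arr[9]=4≤4), i→0 (arr[0]=4≥4); i<j, swap → 4 4 5 4 2 2 5 2 5 4 5
j→7 (arr[7]=2≤4), i→1 (arr[1]=4≥4); i<j, swap → 4 2 5 4 2 2 5 4 5 4 5
j→5 (arr[5]=2≤4), i→2 (arr[2]=5≥4); i<j, swap → 4 2 2 4 2 5 5 4 5 4 5
j→4 (arr[4]=2≤4), i→3 (arr[3]=4≥4); i<j, swap → 4 2 2 2 4 5 5 4 5 4 5
j→3, i→4; i≥j, return j=3. arr = 4 2 2 2 4 5 5 4 5 4 5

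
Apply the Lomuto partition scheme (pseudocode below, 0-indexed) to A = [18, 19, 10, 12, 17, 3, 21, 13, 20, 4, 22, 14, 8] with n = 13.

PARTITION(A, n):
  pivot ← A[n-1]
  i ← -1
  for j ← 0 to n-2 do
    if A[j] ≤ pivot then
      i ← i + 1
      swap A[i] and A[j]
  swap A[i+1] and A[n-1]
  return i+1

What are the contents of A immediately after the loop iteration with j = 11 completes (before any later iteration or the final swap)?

[3, 4, 10, 12, 17, 18, 21, 13, 20, 19, 22, 14, 8]

pivot=8, i=-1
j=0: 18>8, skip
j=1: 19>8, skip
j=2: 10>8, skip
j=3: 12>8, skip
j=4: 17>8, skip
j=5: 3≤8, i=0, swap(0,5) ⇒ [3, 19, 10, 12, 17, 18, 21, 13, 20, 4, 22, 14, 8]
j=6: 21>8, skip
j=7: 13>8, skip
j=8: 20>8, skip
j=9: 4≤8, i=1, swap(1,9) ⇒ [3, 4, 10, 12, 17, 18, 21, 13, 20, 19, 22, 14, 8]
j=10: 22>8, skip
j=11: 14>8, skip
(after j=11) A = [3, 4, 10, 12, 17, 18, 21, 13, 20, 19, 22, 14, 8]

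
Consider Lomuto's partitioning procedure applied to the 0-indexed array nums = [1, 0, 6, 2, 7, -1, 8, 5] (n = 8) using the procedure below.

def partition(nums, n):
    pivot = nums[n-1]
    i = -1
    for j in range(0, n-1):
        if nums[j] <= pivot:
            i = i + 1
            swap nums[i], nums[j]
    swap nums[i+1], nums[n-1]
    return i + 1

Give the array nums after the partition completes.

[1, 0, 2, -1, 5, 6, 8, 7]

pivot=5, i=-1
j=0: 1≤5, i=0, swap(0,0) ⇒ [1, 0, 6, 2, 7, -1, 8, 5]
j=1: 0≤5, i=1, swap(1,1) ⇒ [1, 0, 6, 2, 7, -1, 8, 5]
j=2: 6>5, skip
j=3: 2≤5, i=2, swap(2,3) ⇒ [1, 0, 2, 6, 7, -1, 8, 5]
j=4: 7>5, skip
j=5: -1≤5, i=3, swap(3,5) ⇒ [1, 0, 2, -1, 7, 6, 8, 5]
j=6: 8>5, skip
swap(4,7) ⇒ [1, 0, 2, -1, 5, 6, 8, 7]; return 4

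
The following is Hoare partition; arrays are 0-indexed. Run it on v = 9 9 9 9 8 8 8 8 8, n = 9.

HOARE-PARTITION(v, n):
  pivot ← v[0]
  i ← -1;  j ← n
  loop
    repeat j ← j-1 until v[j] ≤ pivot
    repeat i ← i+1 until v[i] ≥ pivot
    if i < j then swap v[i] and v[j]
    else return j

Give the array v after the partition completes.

pivot=9
j stops at 8 (8), i stops at 0 (9); swap ⇒ 8 9 9 9 8 8 8 8 9
j stops at 7 (8), i stops at 1 (9); swap ⇒ 8 8 9 9 8 8 8 9 9
j stops at 6 (8), i stops at 2 (9); swap ⇒ 8 8 8 9 8 8 9 9 9
j stops at 5 (8), i stops at 3 (9); swap ⇒ 8 8 8 8 8 9 9 9 9
j stops at 4, i stops at 5; i≥j ⇒ return 4. v=8 8 8 8 8 9 9 9 9

8 8 8 8 8 9 9 9 9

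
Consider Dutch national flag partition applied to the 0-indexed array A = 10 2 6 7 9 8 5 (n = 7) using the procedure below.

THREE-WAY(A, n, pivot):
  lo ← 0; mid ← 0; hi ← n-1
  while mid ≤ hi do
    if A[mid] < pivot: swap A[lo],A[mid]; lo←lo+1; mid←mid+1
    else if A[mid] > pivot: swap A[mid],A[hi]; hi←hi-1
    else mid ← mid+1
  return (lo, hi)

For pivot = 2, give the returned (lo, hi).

(0, 0)

lo=0 mid=0 hi=6
10>2: swap(0,6), hi=5 ⇒ 5 2 6 7 9 8 10
5>2: swap(0,5), hi=4 ⇒ 8 2 6 7 9 5 10
8>2: swap(0,4), hi=3 ⇒ 9 2 6 7 8 5 10
9>2: swap(0,3), hi=2 ⇒ 7 2 6 9 8 5 10
7>2: swap(0,2), hi=1 ⇒ 6 2 7 9 8 5 10
6>2: swap(0,1), hi=0 ⇒ 2 6 7 9 8 5 10
2=2: mid=1
done. lo=0 hi=0; A=2 6 7 9 8 5 10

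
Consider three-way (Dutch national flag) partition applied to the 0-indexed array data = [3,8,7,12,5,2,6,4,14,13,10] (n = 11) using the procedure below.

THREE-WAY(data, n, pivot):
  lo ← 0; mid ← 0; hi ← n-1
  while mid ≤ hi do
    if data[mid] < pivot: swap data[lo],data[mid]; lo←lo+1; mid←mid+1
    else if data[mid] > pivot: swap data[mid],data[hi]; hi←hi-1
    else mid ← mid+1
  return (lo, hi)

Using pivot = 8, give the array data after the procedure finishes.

lo=0 mid=0 hi=10
3<8: swap(0,0), lo=1 mid=1 ⇒ [3,8,7,12,5,2,6,4,14,13,10]
8=8: mid=2
7<8: swap(1,2), lo=2 mid=3 ⇒ [3,7,8,12,5,2,6,4,14,13,10]
12>8: swap(3,10), hi=9 ⇒ [3,7,8,10,5,2,6,4,14,13,12]
10>8: swap(3,9), hi=8 ⇒ [3,7,8,13,5,2,6,4,14,10,12]
13>8: swap(3,8), hi=7 ⇒ [3,7,8,14,5,2,6,4,13,10,12]
14>8: swap(3,7), hi=6 ⇒ [3,7,8,4,5,2,6,14,13,10,12]
4<8: swap(2,3), lo=3 mid=4 ⇒ [3,7,4,8,5,2,6,14,13,10,12]
5<8: swap(3,4), lo=4 mid=5 ⇒ [3,7,4,5,8,2,6,14,13,10,12]
2<8: swap(4,5), lo=5 mid=6 ⇒ [3,7,4,5,2,8,6,14,13,10,12]
6<8: swap(5,6), lo=6 mid=7 ⇒ [3,7,4,5,2,6,8,14,13,10,12]
done. lo=6 hi=6; data=[3,7,4,5,2,6,8,14,13,10,12]

[3,7,4,5,2,6,8,14,13,10,12]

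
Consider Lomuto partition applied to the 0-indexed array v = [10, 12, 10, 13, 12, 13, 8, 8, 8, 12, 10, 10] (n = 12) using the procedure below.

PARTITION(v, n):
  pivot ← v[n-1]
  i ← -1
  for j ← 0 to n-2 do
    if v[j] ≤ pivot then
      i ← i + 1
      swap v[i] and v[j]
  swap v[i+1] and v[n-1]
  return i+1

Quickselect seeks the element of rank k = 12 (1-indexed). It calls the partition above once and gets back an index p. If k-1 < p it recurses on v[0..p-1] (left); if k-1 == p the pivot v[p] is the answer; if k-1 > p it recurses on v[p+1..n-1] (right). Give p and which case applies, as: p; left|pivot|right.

pivot = v[11] = 10; i = -1
j=0: v[0]=10 ≤ 10 → i=0, swap v[0],v[0] (no change) → [10, 12, 10, 13, 12, 13, 8, 8, 8, 12, 10, 10]
j=1: v[1]=12 > 10 → no swap
j=2: v[2]=10 ≤ 10 → i=1, swap v[1],v[2] → [10, 10, 12, 13, 12, 13, 8, 8, 8, 12, 10, 10]
j=3: v[3]=13 > 10 → no swap
j=4: v[4]=12 > 10 → no swap
j=5: v[5]=13 > 10 → no swap
j=6: v[6]=8 ≤ 10 → i=2, swap v[2],v[6] → [10, 10, 8, 13, 12, 13, 12, 8, 8, 12, 10, 10]
j=7: v[7]=8 ≤ 10 → i=3, swap v[3],v[7] → [10, 10, 8, 8, 12, 13, 12, 13, 8, 12, 10, 10]
j=8: v[8]=8 ≤ 10 → i=4, swap v[4],v[8] → [10, 10, 8, 8, 8, 13, 12, 13, 12, 12, 10, 10]
j=9: v[9]=12 > 10 → no swap
j=10: v[10]=10 ≤ 10 → i=5, swap v[5],v[10] → [10, 10, 8, 8, 8, 10, 12, 13, 12, 12, 13, 10]
final swap v[6],v[11] → [10, 10, 8, 8, 8, 10, 10, 13, 12, 12, 13, 12]; return 6
p = 6; k-1 = 11 > 6 ⇒ right

6; right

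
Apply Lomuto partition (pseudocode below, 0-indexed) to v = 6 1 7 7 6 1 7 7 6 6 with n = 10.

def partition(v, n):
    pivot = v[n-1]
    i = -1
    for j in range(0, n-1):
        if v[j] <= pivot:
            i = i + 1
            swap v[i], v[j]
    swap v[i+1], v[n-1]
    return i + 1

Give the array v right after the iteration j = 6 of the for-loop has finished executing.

pivot=6, i=-1
j=0: 6≤6, i=0, swap(0,0) ⇒ 6 1 7 7 6 1 7 7 6 6
j=1: 1≤6, i=1, swap(1,1) ⇒ 6 1 7 7 6 1 7 7 6 6
j=2: 7>6, skip
j=3: 7>6, skip
j=4: 6≤6, i=2, swap(2,4) ⇒ 6 1 6 7 7 1 7 7 6 6
j=5: 1≤6, i=3, swap(3,5) ⇒ 6 1 6 1 7 7 7 7 6 6
j=6: 7>6, skip
(after j=6) v = 6 1 6 1 7 7 7 7 6 6

6 1 6 1 7 7 7 7 6 6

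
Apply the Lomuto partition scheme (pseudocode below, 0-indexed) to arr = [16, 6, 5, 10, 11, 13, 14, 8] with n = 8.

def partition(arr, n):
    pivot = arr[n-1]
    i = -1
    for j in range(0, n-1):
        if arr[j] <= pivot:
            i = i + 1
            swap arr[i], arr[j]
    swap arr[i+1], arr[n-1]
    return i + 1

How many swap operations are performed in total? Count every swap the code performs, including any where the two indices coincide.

3

pivot = arr[7] = 8; i = -1
j=0: arr[0]=16 > 8 → no swap
j=1: arr[1]=6 ≤ 8 → i=0, swap arr[0],arr[1] → [6, 16, 5, 10, 11, 13, 14, 8]
j=2: arr[2]=5 ≤ 8 → i=1, swap arr[1],arr[2] → [6, 5, 16, 10, 11, 13, 14, 8]
j=3: arr[3]=10 > 8 → no swap
j=4: arr[4]=11 > 8 → no swap
j=5: arr[5]=13 > 8 → no swap
j=6: arr[6]=14 > 8 → no swap
final swap arr[2],arr[7] → [6, 5, 8, 10, 11, 13, 14, 16]; return 2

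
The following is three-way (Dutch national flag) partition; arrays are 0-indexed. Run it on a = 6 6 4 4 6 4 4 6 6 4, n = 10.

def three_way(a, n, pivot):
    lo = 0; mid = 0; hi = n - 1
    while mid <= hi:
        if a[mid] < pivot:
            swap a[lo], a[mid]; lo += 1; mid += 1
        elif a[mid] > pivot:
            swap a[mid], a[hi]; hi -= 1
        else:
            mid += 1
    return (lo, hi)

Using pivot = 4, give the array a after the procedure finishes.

4 4 4 4 4 6 6 6 6 6

pivot = 4; lo=0, mid=0, hi=9
a[mid]=6>4: swap a[0],a[9]; hi=8 → 4 6 4 4 6 4 4 6 6 6
a[mid]=4=4: mid=1
a[mid]=6>4: swap a[1],a[8]; hi=7 → 4 6 4 4 6 4 4 6 6 6
a[mid]=6>4: swap a[1],a[7]; hi=6 → 4 6 4 4 6 4 4 6 6 6
a[mid]=6>4: swap a[1],a[6]; hi=5 → 4 4 4 4 6 4 6 6 6 6
a[mid]=4=4: mid=2
a[mid]=4=4: mid=3
a[mid]=4=4: mid=4
a[mid]=6>4: swap a[4],a[5]; hi=4 → 4 4 4 4 4 6 6 6 6 6
a[mid]=4=4: mid=5
end: lo=0, hi=4; a = 4 4 4 4 4 6 6 6 6 6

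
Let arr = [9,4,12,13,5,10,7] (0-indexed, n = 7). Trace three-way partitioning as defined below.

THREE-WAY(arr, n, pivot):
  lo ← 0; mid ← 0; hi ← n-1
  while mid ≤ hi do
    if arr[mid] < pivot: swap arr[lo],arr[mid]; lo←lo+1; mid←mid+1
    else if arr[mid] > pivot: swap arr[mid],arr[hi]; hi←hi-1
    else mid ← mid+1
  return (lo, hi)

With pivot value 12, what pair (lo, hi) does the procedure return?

(5, 5)

pivot = 12; lo=0, mid=0, hi=6
arr[mid]=9<12: swap arr[0],arr[0]; lo=1,mid=1 → [9,4,12,13,5,10,7]
arr[mid]=4<12: swap arr[1],arr[1]; lo=2,mid=2 → [9,4,12,13,5,10,7]
arr[mid]=12=12: mid=3
arr[mid]=13>12: swap arr[3],arr[6]; hi=5 → [9,4,12,7,5,10,13]
arr[mid]=7<12: swap arr[2],arr[3]; lo=3,mid=4 → [9,4,7,12,5,10,13]
arr[mid]=5<12: swap arr[3],arr[4]; lo=4,mid=5 → [9,4,7,5,12,10,13]
arr[mid]=10<12: swap arr[4],arr[5]; lo=5,mid=6 → [9,4,7,5,10,12,13]
end: lo=5, hi=5; arr = [9,4,7,5,10,12,13]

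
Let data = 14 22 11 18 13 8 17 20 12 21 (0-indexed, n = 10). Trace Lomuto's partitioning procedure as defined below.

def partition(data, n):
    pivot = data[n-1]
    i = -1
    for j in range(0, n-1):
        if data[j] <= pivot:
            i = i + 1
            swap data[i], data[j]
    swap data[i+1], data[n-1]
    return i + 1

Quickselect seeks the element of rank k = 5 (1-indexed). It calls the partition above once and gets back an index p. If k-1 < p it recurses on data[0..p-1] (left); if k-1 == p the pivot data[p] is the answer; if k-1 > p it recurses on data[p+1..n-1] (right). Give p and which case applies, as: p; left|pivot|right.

8; left

pivot=21, i=-1
j=0: 14≤21, i=0, swap(0,0) ⇒ 14 22 11 18 13 8 17 20 12 21
j=1: 22>21, skip
j=2: 11≤21, i=1, swap(1,2) ⇒ 14 11 22 18 13 8 17 20 12 21
j=3: 18≤21, i=2, swap(2,3) ⇒ 14 11 18 22 13 8 17 20 12 21
j=4: 13≤21, i=3, swap(3,4) ⇒ 14 11 18 13 22 8 17 20 12 21
j=5: 8≤21, i=4, swap(4,5) ⇒ 14 11 18 13 8 22 17 20 12 21
j=6: 17≤21, i=5, swap(5,6) ⇒ 14 11 18 13 8 17 22 20 12 21
j=7: 20≤21, i=6, swap(6,7) ⇒ 14 11 18 13 8 17 20 22 12 21
j=8: 12≤21, i=7, swap(7,8) ⇒ 14 11 18 13 8 17 20 12 22 21
swap(8,9) ⇒ 14 11 18 13 8 17 20 12 21 22; return 8
p = 8; k-1 = 4 < 8 ⇒ left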